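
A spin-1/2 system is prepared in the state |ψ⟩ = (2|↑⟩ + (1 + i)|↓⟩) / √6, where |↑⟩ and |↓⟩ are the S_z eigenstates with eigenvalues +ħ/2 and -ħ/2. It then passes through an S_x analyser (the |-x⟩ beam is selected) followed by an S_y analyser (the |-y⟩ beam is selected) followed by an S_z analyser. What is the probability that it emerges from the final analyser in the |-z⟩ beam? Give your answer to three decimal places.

0.042

First analyser (S_x): P(|-x⟩) = |⟨-x|ψ⟩|² = 2/12.
After stage 1 the state is |-x⟩; P(|-y⟩) = |⟨-y|-x⟩|² = 1/2.
After stage 2 the state is |-y⟩; P(|-z⟩) = |⟨-z|-y⟩|² = 1/2.
Joint probability = 2/12 × 1/2 × 1/2 = 0.042.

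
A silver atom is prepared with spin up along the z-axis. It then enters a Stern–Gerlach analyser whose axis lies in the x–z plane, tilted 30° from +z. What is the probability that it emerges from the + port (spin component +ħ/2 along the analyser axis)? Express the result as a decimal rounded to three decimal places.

0.933

For spin-½, the probability of finding spin-up along an axis at angle θ to the initial spin direction is cos²(θ/2); spin-down is sin²(θ/2).
θ = 30°, so P = cos²(15°) ≈ 0.933.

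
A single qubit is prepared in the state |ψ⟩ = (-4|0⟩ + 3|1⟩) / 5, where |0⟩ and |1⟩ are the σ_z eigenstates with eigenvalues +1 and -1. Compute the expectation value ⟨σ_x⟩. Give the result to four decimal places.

⟨σ_x⟩ = 2 Re(a* b)/(|a|²+|b|²) with a = -4, b = 3.
a* b = -12, so ⟨σ_x⟩ = -24/25.

-0.9600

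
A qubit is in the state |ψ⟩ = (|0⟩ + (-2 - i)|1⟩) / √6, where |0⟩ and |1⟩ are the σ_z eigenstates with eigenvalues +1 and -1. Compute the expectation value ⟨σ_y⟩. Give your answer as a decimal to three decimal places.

⟨σ_y⟩ = 2 Im(a* b)/(|a|²+|b|²) with a = 1, b = (-2 - i).
a* b = (-2 - i), so ⟨σ_y⟩ = -2/6.

-0.333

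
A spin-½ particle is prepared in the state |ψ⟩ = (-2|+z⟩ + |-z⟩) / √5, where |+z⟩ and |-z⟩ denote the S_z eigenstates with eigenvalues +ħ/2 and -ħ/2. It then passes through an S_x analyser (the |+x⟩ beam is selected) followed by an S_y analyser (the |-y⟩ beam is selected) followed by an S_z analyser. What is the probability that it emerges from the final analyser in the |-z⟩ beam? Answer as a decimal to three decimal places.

First analyser (S_x): P(|+x⟩) = |⟨+x|ψ⟩|² = 1/10.
After stage 1 the state is |+x⟩; P(|-y⟩) = |⟨-y|+x⟩|² = 1/2.
After stage 2 the state is |-y⟩; P(|-z⟩) = |⟨-z|-y⟩|² = 1/2.
Joint probability = 1/10 × 1/2 × 1/2 = 0.025.

0.025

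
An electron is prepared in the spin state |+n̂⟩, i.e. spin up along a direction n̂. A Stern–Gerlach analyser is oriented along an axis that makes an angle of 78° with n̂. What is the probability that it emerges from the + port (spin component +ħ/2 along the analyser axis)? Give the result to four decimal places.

0.6040

For spin-½, the probability of finding spin-up along an axis at angle θ to the initial spin direction is cos²(θ/2); spin-down is sin²(θ/2).
θ = 78°, so P = cos²(39°) ≈ 0.6040.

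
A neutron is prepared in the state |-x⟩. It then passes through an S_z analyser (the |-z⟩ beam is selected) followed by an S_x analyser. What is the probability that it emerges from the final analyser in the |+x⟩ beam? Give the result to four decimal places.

0.2500

First analyser (S_z): from |-x⟩, P(|-z⟩) = 1/2.
After stage 1 the state is |-z⟩; P(|+x⟩) = |⟨+x|-z⟩|² = 1/2.
Joint probability = 1/2 × 1/2 = 0.2500.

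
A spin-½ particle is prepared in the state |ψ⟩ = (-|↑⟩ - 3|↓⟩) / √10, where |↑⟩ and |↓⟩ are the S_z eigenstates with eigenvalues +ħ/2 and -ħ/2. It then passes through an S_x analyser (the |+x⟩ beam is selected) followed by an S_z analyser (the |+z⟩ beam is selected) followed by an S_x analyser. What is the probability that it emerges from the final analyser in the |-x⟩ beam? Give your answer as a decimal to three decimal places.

0.200

First analyser (S_x): P(|+x⟩) = |⟨+x|ψ⟩|² = 16/20.
After stage 1 the state is |+x⟩; P(|+z⟩) = |⟨+z|+x⟩|² = 1/2.
After stage 2 the state is |+z⟩; P(|-x⟩) = |⟨-x|+z⟩|² = 1/2.
Joint probability = 16/20 × 1/2 × 1/2 = 0.200.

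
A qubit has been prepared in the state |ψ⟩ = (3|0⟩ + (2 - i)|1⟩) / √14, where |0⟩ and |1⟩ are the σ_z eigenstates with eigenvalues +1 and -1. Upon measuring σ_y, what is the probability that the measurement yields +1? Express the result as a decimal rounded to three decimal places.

|+y⟩ = (|0⟩ + i|1⟩)/√2, so ⟨+y|ψ⟩ = (2 - 2i) / (√2·√14).
P = |2 - 2i|² / 28 = 8/28.

0.286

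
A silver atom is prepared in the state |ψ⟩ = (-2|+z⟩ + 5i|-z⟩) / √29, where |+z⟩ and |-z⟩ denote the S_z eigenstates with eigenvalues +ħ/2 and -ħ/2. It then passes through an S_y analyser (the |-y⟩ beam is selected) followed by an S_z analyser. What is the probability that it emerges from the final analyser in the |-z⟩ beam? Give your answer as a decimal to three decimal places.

First analyser (S_y): P(|-y⟩) = |⟨-y|ψ⟩|² = 49/58.
After stage 1 the state is |-y⟩; P(|-z⟩) = |⟨-z|-y⟩|² = 1/2.
Joint probability = 49/58 × 1/2 = 0.422.

0.422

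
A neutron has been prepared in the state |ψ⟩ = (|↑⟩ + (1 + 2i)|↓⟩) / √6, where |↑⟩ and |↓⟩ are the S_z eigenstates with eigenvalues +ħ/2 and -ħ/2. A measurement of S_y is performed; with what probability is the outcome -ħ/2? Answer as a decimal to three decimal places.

0.167

|-y⟩ = (|↑⟩ - i|↓⟩)/√2, so ⟨-y|ψ⟩ = (-1 + i) / (√2·√6).
P = |-1 + i|² / 12 = 2/12.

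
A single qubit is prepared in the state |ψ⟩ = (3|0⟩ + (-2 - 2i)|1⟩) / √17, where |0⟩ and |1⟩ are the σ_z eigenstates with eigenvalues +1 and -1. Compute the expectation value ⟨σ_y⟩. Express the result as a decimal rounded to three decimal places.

-0.706

⟨σ_y⟩ = 2 Im(a* b)/(|a|²+|b|²) with a = 3, b = (-2 - 2i).
a* b = (-6 - 6i), so ⟨σ_y⟩ = -12/17.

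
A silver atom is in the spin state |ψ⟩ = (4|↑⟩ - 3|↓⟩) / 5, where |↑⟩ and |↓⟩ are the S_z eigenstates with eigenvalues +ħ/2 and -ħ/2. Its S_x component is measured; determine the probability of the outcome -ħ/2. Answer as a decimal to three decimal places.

|-x⟩ = (|↑⟩ - |↓⟩)/√2, so ⟨-x|ψ⟩ = (7) / (√2·5).
P = |7|² / 50 = 49/50.

0.980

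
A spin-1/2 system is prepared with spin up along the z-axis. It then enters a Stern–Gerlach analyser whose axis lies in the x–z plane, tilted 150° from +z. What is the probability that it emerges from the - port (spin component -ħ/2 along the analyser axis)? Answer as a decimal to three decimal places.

For spin-½, the probability of finding spin-up along an axis at angle θ to the initial spin direction is cos²(θ/2); spin-down is sin²(θ/2).
θ = 150°, so P = sin²(75°) ≈ 0.933.

0.933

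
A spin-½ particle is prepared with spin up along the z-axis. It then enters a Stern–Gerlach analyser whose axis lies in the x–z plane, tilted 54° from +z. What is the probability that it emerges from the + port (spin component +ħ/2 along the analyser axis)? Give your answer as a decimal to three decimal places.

For spin-½, the probability of finding spin-up along an axis at angle θ to the initial spin direction is cos²(θ/2); spin-down is sin²(θ/2).
θ = 54°, so P = cos²(27°) ≈ 0.794.

0.794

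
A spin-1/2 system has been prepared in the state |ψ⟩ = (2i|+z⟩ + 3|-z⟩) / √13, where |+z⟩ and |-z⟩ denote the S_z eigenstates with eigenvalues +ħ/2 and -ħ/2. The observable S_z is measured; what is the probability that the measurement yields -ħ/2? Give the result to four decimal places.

0.6923

The -ħ/2 outcome corresponds to |-z⟩. Its amplitude in |ψ⟩ is 3/√13.
P = |3|² / 13 = 9/13.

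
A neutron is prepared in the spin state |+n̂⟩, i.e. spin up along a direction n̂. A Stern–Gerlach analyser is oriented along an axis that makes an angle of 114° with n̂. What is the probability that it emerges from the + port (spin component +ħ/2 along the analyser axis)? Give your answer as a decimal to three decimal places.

0.297

For spin-½, the probability of finding spin-up along an axis at angle θ to the initial spin direction is cos²(θ/2); spin-down is sin²(θ/2).
θ = 114°, so P = cos²(57°) ≈ 0.297.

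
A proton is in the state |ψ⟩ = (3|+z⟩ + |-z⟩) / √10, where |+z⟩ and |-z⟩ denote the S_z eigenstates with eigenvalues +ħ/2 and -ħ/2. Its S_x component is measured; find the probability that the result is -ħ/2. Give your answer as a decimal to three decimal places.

|-x⟩ = (|+z⟩ - |-z⟩)/√2, so ⟨-x|ψ⟩ = (2) / (√2·√10).
P = |2|² / 20 = 4/20.

0.200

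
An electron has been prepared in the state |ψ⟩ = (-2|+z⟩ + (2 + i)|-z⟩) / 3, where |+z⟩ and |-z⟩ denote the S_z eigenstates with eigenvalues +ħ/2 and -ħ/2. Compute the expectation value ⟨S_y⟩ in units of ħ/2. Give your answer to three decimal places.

⟨σ_y⟩ = 2 Im(a* b)/(|a|²+|b|²) with a = -2, b = (2 + i).
a* b = (-4 - 2i), so ⟨σ_y⟩ = -4/9.
⟨S_y⟩ = (ħ/2)·⟨σ_y⟩.

-0.444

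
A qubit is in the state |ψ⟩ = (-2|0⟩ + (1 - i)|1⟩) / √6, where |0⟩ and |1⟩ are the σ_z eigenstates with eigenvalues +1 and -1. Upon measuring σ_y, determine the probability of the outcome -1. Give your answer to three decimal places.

0.167

|-y⟩ = (|0⟩ - i|1⟩)/√2, so ⟨-y|ψ⟩ = (-1 + i) / (√2·√6).
P = |-1 + i|² / 12 = 2/12.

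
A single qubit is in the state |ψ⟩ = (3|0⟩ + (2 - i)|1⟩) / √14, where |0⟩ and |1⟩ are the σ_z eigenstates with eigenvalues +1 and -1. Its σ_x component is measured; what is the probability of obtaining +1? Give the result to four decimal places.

|+x⟩ = (|0⟩ + |1⟩)/√2, so ⟨+x|ψ⟩ = (5 - i) / (√2·√14).
P = |5 - i|² / 28 = 26/28.

0.9286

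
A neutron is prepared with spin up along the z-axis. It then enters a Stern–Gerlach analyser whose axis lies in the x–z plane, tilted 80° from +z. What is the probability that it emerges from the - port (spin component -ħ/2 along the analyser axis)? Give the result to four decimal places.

For spin-½, the probability of finding spin-up along an axis at angle θ to the initial spin direction is cos²(θ/2); spin-down is sin²(θ/2).
θ = 80°, so P = sin²(40°) ≈ 0.4132.

0.4132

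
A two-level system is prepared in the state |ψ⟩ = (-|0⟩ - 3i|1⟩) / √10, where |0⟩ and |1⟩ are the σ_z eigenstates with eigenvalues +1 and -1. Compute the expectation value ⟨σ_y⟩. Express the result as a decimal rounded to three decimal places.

⟨σ_y⟩ = 2 Im(a* b)/(|a|²+|b|²) with a = -1, b = -3i.
a* b = 3i, so ⟨σ_y⟩ = 6/10.

0.600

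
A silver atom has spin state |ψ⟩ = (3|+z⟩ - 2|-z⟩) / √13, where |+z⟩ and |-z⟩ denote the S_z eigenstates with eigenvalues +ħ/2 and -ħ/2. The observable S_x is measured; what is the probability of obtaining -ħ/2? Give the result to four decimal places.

0.9615

|-x⟩ = (|+z⟩ - |-z⟩)/√2, so ⟨-x|ψ⟩ = (5) / (√2·√13).
P = |5|² / 26 = 25/26.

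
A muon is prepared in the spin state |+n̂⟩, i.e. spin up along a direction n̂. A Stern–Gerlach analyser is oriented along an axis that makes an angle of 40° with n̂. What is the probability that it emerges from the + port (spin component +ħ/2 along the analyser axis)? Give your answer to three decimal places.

0.883

For spin-½, the probability of finding spin-up along an axis at angle θ to the initial spin direction is cos²(θ/2); spin-down is sin²(θ/2).
θ = 40°, so P = cos²(20°) ≈ 0.883.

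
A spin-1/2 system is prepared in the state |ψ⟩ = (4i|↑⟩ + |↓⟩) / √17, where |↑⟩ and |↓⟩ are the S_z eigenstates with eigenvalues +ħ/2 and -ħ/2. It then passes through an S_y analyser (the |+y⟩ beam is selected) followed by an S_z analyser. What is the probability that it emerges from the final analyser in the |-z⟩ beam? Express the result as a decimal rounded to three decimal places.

0.132

First analyser (S_y): P(|+y⟩) = |⟨+y|ψ⟩|² = 9/34.
After stage 1 the state is |+y⟩; P(|-z⟩) = |⟨-z|+y⟩|² = 1/2.
Joint probability = 9/34 × 1/2 = 0.132.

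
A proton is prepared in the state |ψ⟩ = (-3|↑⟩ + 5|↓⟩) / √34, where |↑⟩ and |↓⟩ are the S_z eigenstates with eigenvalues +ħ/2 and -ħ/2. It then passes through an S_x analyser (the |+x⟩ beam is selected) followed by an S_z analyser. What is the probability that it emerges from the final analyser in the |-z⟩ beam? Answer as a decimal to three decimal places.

First analyser (S_x): P(|+x⟩) = |⟨+x|ψ⟩|² = 4/68.
After stage 1 the state is |+x⟩; P(|-z⟩) = |⟨-z|+x⟩|² = 1/2.
Joint probability = 4/68 × 1/2 = 0.029.

0.029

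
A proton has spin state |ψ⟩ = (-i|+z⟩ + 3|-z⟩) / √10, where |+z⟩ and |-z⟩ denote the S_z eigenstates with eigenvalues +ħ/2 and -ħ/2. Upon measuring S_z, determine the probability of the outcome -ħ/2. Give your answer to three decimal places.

The -ħ/2 outcome corresponds to |-z⟩. Its amplitude in |ψ⟩ is 3/√10.
P = |3|² / 10 = 9/10.

0.900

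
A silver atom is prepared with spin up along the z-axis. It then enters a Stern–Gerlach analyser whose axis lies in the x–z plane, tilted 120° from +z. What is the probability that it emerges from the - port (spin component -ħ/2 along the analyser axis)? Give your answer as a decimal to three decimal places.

0.750

For spin-½, the probability of finding spin-up along an axis at angle θ to the initial spin direction is cos²(θ/2); spin-down is sin²(θ/2).
θ = 120°, so P = sin²(60°) ≈ 0.750.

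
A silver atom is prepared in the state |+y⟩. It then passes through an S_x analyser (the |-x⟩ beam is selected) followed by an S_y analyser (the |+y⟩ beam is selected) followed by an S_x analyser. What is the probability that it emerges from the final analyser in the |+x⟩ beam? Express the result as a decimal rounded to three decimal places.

First analyser (S_x): from |+y⟩, P(|-x⟩) = 1/2.
After stage 1 the state is |-x⟩; P(|+y⟩) = |⟨+y|-x⟩|² = 1/2.
After stage 2 the state is |+y⟩; P(|+x⟩) = |⟨+x|+y⟩|² = 1/2.
Joint probability = 1/2 × 1/2 × 1/2 = 0.125.

0.125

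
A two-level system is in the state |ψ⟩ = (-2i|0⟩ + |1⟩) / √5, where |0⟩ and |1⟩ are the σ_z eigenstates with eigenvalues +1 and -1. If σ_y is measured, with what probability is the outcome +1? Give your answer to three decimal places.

0.900

|+y⟩ = (|0⟩ + i|1⟩)/√2, so ⟨+y|ψ⟩ = (-3i) / (√2·√5).
P = |-3i|² / 10 = 9/10.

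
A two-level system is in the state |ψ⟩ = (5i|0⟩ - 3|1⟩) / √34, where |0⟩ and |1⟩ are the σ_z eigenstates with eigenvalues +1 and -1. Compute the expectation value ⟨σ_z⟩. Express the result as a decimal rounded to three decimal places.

⟨σ_z⟩ = |a|² - |b|² divided by |a|²+|b|², with a, b the |0⟩, |1⟩ amplitudes.
= (25 - 9)/34 = 16/34.

0.471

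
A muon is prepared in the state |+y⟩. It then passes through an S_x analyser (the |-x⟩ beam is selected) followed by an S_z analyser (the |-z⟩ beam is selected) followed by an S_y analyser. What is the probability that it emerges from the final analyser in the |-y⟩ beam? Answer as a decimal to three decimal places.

First analyser (S_x): from |+y⟩, P(|-x⟩) = 1/2.
After stage 1 the state is |-x⟩; P(|-z⟩) = |⟨-z|-x⟩|² = 1/2.
After stage 2 the state is |-z⟩; P(|-y⟩) = |⟨-y|-z⟩|² = 1/2.
Joint probability = 1/2 × 1/2 × 1/2 = 0.125.

0.125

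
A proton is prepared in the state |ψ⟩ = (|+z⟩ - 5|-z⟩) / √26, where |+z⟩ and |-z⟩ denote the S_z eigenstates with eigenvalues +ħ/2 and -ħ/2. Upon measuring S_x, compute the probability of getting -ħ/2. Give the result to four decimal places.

|-x⟩ = (|+z⟩ - |-z⟩)/√2, so ⟨-x|ψ⟩ = (6) / (√2·√26).
P = |6|² / 52 = 36/52.

0.6923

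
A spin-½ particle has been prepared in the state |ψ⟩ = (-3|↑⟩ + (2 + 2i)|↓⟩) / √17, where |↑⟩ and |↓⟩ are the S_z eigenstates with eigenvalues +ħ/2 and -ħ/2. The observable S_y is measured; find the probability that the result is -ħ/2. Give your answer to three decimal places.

0.853

|-y⟩ = (|↑⟩ - i|↓⟩)/√2, so ⟨-y|ψ⟩ = (-5 + 2i) / (√2·√17).
P = |-5 + 2i|² / 34 = 29/34.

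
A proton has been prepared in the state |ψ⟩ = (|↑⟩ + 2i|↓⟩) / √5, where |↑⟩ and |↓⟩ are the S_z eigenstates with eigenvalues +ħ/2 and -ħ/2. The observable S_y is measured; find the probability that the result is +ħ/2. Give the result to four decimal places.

|+y⟩ = (|↑⟩ + i|↓⟩)/√2, so ⟨+y|ψ⟩ = (3) / (√2·√5).
P = |3|² / 10 = 9/10.

0.9000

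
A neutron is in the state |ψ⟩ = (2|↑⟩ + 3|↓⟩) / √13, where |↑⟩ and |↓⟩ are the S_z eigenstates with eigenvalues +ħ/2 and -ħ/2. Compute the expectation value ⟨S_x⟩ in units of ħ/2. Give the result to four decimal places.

⟨σ_x⟩ = 2 Re(a* b)/(|a|²+|b|²) with a = 2, b = 3.
a* b = 6, so ⟨σ_x⟩ = 12/13.
⟨S_x⟩ = (ħ/2)·⟨σ_x⟩.

0.9231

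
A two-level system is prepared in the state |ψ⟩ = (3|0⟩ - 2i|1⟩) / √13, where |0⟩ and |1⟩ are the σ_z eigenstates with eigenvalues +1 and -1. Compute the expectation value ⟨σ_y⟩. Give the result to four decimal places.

⟨σ_y⟩ = 2 Im(a* b)/(|a|²+|b|²) with a = 3, b = -2i.
a* b = -6i, so ⟨σ_y⟩ = -12/13.

-0.9231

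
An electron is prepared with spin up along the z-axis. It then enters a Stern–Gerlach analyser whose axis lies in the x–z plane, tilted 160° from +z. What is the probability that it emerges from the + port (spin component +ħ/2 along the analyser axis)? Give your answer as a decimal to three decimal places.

0.030

For spin-½, the probability of finding spin-up along an axis at angle θ to the initial spin direction is cos²(θ/2); spin-down is sin²(θ/2).
θ = 160°, so P = cos²(80°) ≈ 0.030.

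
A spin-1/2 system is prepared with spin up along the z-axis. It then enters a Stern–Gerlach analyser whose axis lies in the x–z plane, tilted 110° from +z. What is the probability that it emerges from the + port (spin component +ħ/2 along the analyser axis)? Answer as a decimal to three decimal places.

For spin-½, the probability of finding spin-up along an axis at angle θ to the initial spin direction is cos²(θ/2); spin-down is sin²(θ/2).
θ = 110°, so P = cos²(55°) ≈ 0.329.

0.329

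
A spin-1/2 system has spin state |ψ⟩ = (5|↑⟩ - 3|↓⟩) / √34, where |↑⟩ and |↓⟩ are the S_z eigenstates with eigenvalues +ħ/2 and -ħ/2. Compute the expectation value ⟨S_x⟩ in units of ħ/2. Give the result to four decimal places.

-0.8824

⟨σ_x⟩ = 2 Re(a* b)/(|a|²+|b|²) with a = 5, b = -3.
a* b = -15, so ⟨σ_x⟩ = -30/34.
⟨S_x⟩ = (ħ/2)·⟨σ_x⟩.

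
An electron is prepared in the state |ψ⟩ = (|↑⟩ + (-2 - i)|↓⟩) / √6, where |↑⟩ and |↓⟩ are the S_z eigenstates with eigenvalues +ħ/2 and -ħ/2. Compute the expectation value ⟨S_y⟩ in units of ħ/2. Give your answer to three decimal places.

-0.333

⟨σ_y⟩ = 2 Im(a* b)/(|a|²+|b|²) with a = 1, b = (-2 - i).
a* b = (-2 - i), so ⟨σ_y⟩ = -2/6.
⟨S_y⟩ = (ħ/2)·⟨σ_y⟩.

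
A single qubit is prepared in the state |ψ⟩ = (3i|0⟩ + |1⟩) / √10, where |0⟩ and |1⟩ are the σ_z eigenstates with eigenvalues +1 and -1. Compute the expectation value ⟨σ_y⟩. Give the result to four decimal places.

⟨σ_y⟩ = 2 Im(a* b)/(|a|²+|b|²) with a = 3i, b = 1.
a* b = -3i, so ⟨σ_y⟩ = -6/10.

-0.6000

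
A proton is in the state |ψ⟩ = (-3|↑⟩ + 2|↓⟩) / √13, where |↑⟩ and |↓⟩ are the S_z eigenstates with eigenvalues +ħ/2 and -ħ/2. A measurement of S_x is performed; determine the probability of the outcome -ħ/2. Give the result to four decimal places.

|-x⟩ = (|↑⟩ - |↓⟩)/√2, so ⟨-x|ψ⟩ = (-5) / (√2·√13).
P = |-5|² / 26 = 25/26.

0.9615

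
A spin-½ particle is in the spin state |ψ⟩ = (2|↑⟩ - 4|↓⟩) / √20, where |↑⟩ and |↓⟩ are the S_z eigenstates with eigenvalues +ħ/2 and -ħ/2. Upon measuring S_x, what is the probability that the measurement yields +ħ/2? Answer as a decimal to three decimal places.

0.100

|+x⟩ = (|↑⟩ + |↓⟩)/√2, so ⟨+x|ψ⟩ = (-2) / (√2·√20).
P = |-2|² / 40 = 4/40.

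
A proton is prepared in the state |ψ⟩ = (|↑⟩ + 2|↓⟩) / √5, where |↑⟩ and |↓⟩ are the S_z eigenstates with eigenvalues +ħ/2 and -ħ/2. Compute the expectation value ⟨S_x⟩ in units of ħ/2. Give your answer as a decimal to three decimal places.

0.800

⟨σ_x⟩ = 2 Re(a* b)/(|a|²+|b|²) with a = 1, b = 2.
a* b = 2, so ⟨σ_x⟩ = 4/5.
⟨S_x⟩ = (ħ/2)·⟨σ_x⟩.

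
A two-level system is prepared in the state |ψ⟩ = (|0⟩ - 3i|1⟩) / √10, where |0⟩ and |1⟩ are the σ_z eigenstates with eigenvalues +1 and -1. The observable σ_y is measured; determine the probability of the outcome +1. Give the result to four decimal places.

|+y⟩ = (|0⟩ + i|1⟩)/√2, so ⟨+y|ψ⟩ = (-2) / (√2·√10).
P = |-2|² / 20 = 4/20.

0.2000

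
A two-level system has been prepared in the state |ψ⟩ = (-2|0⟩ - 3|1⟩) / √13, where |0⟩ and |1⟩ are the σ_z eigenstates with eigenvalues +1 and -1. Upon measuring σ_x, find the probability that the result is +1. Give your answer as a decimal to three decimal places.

0.962

|+x⟩ = (|0⟩ + |1⟩)/√2, so ⟨+x|ψ⟩ = (-5) / (√2·√13).
P = |-5|² / 26 = 25/26.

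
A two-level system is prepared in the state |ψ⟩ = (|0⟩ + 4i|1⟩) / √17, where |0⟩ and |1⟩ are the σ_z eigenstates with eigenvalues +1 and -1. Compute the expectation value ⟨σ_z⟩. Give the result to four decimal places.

-0.8824

⟨σ_z⟩ = |a|² - |b|² divided by |a|²+|b|², with a, b the |0⟩, |1⟩ amplitudes.
= (1 - 16)/17 = -15/17.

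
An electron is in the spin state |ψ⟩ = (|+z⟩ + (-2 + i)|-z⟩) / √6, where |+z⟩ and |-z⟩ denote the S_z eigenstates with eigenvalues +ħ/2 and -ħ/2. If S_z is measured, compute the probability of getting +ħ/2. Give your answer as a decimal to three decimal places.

0.167

The +ħ/2 outcome corresponds to |+z⟩. Its amplitude in |ψ⟩ is 1/√6.
P = |1|² / 6 = 1/6.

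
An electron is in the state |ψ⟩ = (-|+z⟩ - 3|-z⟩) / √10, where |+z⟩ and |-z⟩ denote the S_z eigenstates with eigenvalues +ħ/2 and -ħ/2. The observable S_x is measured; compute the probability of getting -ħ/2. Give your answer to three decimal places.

0.200

|-x⟩ = (|+z⟩ - |-z⟩)/√2, so ⟨-x|ψ⟩ = (2) / (√2·√10).
P = |2|² / 20 = 4/20.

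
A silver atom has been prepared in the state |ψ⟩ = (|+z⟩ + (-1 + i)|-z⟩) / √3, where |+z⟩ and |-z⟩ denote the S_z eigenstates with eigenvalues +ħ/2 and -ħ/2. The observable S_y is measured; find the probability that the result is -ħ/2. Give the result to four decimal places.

0.1667

|-y⟩ = (|+z⟩ - i|-z⟩)/√2, so ⟨-y|ψ⟩ = (-i) / (√2·√3).
P = |-i|² / 6 = 1/6.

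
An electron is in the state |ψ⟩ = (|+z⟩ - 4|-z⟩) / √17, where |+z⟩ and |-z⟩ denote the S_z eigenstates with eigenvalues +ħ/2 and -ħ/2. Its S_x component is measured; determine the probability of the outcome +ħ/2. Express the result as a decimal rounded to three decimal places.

0.265

|+x⟩ = (|+z⟩ + |-z⟩)/√2, so ⟨+x|ψ⟩ = (-3) / (√2·√17).
P = |-3|² / 34 = 9/34.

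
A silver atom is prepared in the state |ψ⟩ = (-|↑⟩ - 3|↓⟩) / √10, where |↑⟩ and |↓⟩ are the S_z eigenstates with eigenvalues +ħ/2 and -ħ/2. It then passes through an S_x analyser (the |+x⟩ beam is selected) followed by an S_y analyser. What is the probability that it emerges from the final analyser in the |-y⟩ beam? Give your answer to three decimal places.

0.400

First analyser (S_x): P(|+x⟩) = |⟨+x|ψ⟩|² = 16/20.
After stage 1 the state is |+x⟩; P(|-y⟩) = |⟨-y|+x⟩|² = 1/2.
Joint probability = 16/20 × 1/2 = 0.400.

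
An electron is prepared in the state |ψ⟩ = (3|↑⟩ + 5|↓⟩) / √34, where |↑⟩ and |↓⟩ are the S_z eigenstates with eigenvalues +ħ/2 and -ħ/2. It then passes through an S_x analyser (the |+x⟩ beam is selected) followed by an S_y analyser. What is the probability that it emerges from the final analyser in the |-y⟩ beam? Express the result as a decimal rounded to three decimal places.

0.471

First analyser (S_x): P(|+x⟩) = |⟨+x|ψ⟩|² = 64/68.
After stage 1 the state is |+x⟩; P(|-y⟩) = |⟨-y|+x⟩|² = 1/2.
Joint probability = 64/68 × 1/2 = 0.471.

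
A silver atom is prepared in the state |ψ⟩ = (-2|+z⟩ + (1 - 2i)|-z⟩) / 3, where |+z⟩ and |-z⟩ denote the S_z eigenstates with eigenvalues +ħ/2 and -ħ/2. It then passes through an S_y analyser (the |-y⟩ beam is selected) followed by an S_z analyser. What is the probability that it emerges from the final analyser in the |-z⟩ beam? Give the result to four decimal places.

0.0278

First analyser (S_y): P(|-y⟩) = |⟨-y|ψ⟩|² = 1/18.
After stage 1 the state is |-y⟩; P(|-z⟩) = |⟨-z|-y⟩|² = 1/2.
Joint probability = 1/18 × 1/2 = 0.0278.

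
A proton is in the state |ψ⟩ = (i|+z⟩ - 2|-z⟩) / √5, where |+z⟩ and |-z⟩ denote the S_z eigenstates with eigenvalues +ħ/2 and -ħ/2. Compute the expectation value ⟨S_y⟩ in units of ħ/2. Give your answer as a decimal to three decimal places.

⟨σ_y⟩ = 2 Im(a* b)/(|a|²+|b|²) with a = i, b = -2.
a* b = 2i, so ⟨σ_y⟩ = 4/5.
⟨S_y⟩ = (ħ/2)·⟨σ_y⟩.

0.800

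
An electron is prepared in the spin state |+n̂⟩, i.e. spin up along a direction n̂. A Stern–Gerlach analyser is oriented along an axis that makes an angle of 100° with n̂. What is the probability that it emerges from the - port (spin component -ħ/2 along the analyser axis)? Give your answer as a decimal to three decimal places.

For spin-½, the probability of finding spin-up along an axis at angle θ to the initial spin direction is cos²(θ/2); spin-down is sin²(θ/2).
θ = 100°, so P = sin²(50°) ≈ 0.587.

0.587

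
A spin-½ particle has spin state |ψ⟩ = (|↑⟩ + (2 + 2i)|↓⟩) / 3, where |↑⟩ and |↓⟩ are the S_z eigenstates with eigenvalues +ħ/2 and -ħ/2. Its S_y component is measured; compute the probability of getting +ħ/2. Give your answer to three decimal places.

0.722

|+y⟩ = (|↑⟩ + i|↓⟩)/√2, so ⟨+y|ψ⟩ = (3 - 2i) / (√2·3).
P = |3 - 2i|² / 18 = 13/18.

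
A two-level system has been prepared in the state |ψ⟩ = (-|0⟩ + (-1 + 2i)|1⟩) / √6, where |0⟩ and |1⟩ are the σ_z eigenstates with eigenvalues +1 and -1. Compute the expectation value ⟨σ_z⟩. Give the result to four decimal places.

-0.6667

⟨σ_z⟩ = |a|² - |b|² divided by |a|²+|b|², with a, b the |0⟩, |1⟩ amplitudes.
= (1 - 5)/6 = -4/6.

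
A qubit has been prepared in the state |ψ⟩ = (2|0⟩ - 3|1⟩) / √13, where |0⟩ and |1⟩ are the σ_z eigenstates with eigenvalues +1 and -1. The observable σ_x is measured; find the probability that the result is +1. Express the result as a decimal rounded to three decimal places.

0.038

|+x⟩ = (|0⟩ + |1⟩)/√2, so ⟨+x|ψ⟩ = (-1) / (√2·√13).
P = |-1|² / 26 = 1/26.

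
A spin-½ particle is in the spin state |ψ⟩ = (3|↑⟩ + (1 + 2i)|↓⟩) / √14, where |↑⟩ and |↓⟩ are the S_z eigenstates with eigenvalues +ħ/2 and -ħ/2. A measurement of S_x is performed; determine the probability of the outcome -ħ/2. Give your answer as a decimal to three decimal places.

0.286

|-x⟩ = (|↑⟩ - |↓⟩)/√2, so ⟨-x|ψ⟩ = (2 - 2i) / (√2·√14).
P = |2 - 2i|² / 28 = 8/28.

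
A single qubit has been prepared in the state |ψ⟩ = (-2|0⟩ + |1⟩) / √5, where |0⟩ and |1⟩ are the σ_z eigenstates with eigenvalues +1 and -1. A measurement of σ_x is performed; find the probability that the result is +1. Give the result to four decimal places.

|+x⟩ = (|0⟩ + |1⟩)/√2, so ⟨+x|ψ⟩ = (-1) / (√2·√5).
P = |-1|² / 10 = 1/10.

0.1000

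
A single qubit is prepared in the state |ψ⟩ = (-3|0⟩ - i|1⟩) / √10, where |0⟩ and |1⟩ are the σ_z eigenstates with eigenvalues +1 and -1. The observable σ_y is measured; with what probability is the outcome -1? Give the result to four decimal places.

0.2000

|-y⟩ = (|0⟩ - i|1⟩)/√2, so ⟨-y|ψ⟩ = (-2) / (√2·√10).
P = |-2|² / 20 = 4/20.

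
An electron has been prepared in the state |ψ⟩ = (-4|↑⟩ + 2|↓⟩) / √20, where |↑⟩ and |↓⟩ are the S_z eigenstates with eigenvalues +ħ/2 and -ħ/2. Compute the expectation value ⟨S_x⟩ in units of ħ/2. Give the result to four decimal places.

-0.8000

⟨σ_x⟩ = 2 Re(a* b)/(|a|²+|b|²) with a = -4, b = 2.
a* b = -8, so ⟨σ_x⟩ = -16/20.
⟨S_x⟩ = (ħ/2)·⟨σ_x⟩.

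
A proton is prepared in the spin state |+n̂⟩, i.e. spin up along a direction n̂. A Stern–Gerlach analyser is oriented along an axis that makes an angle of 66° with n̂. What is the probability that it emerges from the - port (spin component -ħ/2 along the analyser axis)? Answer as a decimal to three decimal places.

0.297

For spin-½, the probability of finding spin-up along an axis at angle θ to the initial spin direction is cos²(θ/2); spin-down is sin²(θ/2).
θ = 66°, so P = sin²(33°) ≈ 0.297.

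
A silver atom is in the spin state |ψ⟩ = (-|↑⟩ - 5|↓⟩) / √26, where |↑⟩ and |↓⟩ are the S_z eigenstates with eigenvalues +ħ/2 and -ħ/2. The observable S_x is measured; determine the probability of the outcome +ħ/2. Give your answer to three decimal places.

0.692

|+x⟩ = (|↑⟩ + |↓⟩)/√2, so ⟨+x|ψ⟩ = (-6) / (√2·√26).
P = |-6|² / 52 = 36/52.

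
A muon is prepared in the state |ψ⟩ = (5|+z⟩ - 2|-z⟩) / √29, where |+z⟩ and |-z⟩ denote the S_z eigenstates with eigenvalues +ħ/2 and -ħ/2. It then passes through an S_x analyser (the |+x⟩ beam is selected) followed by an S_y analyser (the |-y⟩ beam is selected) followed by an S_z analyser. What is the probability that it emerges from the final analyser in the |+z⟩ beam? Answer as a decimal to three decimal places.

First analyser (S_x): P(|+x⟩) = |⟨+x|ψ⟩|² = 9/58.
After stage 1 the state is |+x⟩; P(|-y⟩) = |⟨-y|+x⟩|² = 1/2.
After stage 2 the state is |-y⟩; P(|+z⟩) = |⟨+z|-y⟩|² = 1/2.
Joint probability = 9/58 × 1/2 × 1/2 = 0.039.

0.039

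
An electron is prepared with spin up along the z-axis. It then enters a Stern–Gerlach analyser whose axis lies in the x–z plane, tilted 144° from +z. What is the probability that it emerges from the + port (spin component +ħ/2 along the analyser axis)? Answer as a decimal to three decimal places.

For spin-½, the probability of finding spin-up along an axis at angle θ to the initial spin direction is cos²(θ/2); spin-down is sin²(θ/2).
θ = 144°, so P = cos²(72°) ≈ 0.095.

0.095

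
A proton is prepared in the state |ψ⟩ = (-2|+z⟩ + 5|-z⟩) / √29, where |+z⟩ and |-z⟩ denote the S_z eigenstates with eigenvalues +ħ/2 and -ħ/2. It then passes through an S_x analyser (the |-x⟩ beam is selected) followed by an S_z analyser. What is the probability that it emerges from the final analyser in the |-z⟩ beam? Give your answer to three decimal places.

First analyser (S_x): P(|-x⟩) = |⟨-x|ψ⟩|² = 49/58.
After stage 1 the state is |-x⟩; P(|-z⟩) = |⟨-z|-x⟩|² = 1/2.
Joint probability = 49/58 × 1/2 = 0.422.

0.422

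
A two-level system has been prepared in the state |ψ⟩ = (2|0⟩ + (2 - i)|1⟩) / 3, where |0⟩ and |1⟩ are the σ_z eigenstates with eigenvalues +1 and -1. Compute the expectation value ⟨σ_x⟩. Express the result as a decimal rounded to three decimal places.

⟨σ_x⟩ = 2 Re(a* b)/(|a|²+|b|²) with a = 2, b = (2 - i).
a* b = (4 - 2i), so ⟨σ_x⟩ = 8/9.

0.889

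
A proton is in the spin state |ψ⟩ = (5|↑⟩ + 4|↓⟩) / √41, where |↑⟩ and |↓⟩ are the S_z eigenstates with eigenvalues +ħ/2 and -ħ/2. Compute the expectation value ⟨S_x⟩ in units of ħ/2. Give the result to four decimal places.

0.9756

⟨σ_x⟩ = 2 Re(a* b)/(|a|²+|b|²) with a = 5, b = 4.
a* b = 20, so ⟨σ_x⟩ = 40/41.
⟨S_x⟩ = (ħ/2)·⟨σ_x⟩.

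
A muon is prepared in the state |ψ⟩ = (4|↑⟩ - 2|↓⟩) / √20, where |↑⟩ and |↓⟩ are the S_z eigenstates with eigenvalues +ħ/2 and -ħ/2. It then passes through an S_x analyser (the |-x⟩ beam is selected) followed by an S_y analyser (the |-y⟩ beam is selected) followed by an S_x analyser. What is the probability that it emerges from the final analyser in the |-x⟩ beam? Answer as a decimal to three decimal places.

0.225

First analyser (S_x): P(|-x⟩) = |⟨-x|ψ⟩|² = 36/40.
After stage 1 the state is |-x⟩; P(|-y⟩) = |⟨-y|-x⟩|² = 1/2.
After stage 2 the state is |-y⟩; P(|-x⟩) = |⟨-x|-y⟩|² = 1/2.
Joint probability = 36/40 × 1/2 × 1/2 = 0.225.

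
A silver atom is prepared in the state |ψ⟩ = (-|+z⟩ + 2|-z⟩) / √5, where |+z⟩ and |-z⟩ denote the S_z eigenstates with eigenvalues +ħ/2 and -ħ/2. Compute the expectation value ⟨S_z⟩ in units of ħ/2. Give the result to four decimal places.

-0.6000

⟨σ_z⟩ = |a|² - |b|² divided by |a|²+|b|², with a, b the |+z⟩, |-z⟩ amplitudes.
= (1 - 4)/5 = -3/5.
⟨S_z⟩ = (ħ/2)·⟨σ_z⟩.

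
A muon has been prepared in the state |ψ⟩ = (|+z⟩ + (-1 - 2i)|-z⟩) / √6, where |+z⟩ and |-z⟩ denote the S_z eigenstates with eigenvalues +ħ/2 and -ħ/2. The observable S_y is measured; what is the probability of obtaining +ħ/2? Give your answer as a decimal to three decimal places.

|+y⟩ = (|+z⟩ + i|-z⟩)/√2, so ⟨+y|ψ⟩ = (-1 + i) / (√2·√6).
P = |-1 + i|² / 12 = 2/12.

0.167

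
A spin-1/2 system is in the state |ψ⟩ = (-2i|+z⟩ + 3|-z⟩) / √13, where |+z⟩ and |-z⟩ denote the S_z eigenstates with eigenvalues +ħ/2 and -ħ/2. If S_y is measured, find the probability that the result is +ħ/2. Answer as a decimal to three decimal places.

|+y⟩ = (|+z⟩ + i|-z⟩)/√2, so ⟨+y|ψ⟩ = (-5i) / (√2·√13).
P = |-5i|² / 26 = 25/26.

0.962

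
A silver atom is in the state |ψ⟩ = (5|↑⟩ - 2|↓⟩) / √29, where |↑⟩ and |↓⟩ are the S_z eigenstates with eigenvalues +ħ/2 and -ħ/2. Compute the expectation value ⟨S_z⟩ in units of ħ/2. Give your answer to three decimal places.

0.724

⟨σ_z⟩ = |a|² - |b|² divided by |a|²+|b|², with a, b the |↑⟩, |↓⟩ amplitudes.
= (25 - 4)/29 = 21/29.
⟨S_z⟩ = (ħ/2)·⟨σ_z⟩.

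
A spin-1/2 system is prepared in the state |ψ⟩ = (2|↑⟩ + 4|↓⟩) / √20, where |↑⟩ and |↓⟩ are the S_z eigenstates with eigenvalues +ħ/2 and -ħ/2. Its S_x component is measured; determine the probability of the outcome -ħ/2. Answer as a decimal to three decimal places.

0.100

|-x⟩ = (|↑⟩ - |↓⟩)/√2, so ⟨-x|ψ⟩ = (-2) / (√2·√20).
P = |-2|² / 40 = 4/40.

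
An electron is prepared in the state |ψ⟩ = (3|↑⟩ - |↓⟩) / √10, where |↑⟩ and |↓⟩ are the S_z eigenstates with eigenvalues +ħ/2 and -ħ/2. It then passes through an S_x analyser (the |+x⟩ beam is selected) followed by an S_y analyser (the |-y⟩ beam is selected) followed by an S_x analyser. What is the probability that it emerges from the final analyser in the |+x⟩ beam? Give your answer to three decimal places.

0.050

First analyser (S_x): P(|+x⟩) = |⟨+x|ψ⟩|² = 4/20.
After stage 1 the state is |+x⟩; P(|-y⟩) = |⟨-y|+x⟩|² = 1/2.
After stage 2 the state is |-y⟩; P(|+x⟩) = |⟨+x|-y⟩|² = 1/2.
Joint probability = 4/20 × 1/2 × 1/2 = 0.050.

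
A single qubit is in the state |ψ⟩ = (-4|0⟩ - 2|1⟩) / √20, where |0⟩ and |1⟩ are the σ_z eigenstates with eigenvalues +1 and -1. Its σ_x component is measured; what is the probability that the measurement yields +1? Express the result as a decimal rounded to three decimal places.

|+x⟩ = (|0⟩ + |1⟩)/√2, so ⟨+x|ψ⟩ = (-6) / (√2·√20).
P = |-6|² / 40 = 36/40.

0.900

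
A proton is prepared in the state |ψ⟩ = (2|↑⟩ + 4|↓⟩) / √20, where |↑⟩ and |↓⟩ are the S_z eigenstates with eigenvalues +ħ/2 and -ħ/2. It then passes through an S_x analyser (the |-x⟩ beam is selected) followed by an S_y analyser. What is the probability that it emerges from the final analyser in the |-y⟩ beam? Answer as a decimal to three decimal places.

First analyser (S_x): P(|-x⟩) = |⟨-x|ψ⟩|² = 4/40.
After stage 1 the state is |-x⟩; P(|-y⟩) = |⟨-y|-x⟩|² = 1/2.
Joint probability = 4/40 × 1/2 = 0.050.

0.050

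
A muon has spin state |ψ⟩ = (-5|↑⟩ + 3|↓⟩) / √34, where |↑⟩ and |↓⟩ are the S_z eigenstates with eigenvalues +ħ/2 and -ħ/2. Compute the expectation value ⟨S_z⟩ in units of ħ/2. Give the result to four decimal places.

⟨σ_z⟩ = |a|² - |b|² divided by |a|²+|b|², with a, b the |↑⟩, |↓⟩ amplitudes.
= (25 - 9)/34 = 16/34.
⟨S_z⟩ = (ħ/2)·⟨σ_z⟩.

0.4706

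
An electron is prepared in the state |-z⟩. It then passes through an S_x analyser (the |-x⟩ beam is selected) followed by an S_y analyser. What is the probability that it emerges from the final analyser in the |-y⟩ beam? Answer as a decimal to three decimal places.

0.250

First analyser (S_x): from |-z⟩, P(|-x⟩) = 1/2.
After stage 1 the state is |-x⟩; P(|-y⟩) = |⟨-y|-x⟩|² = 1/2.
Joint probability = 1/2 × 1/2 = 0.250.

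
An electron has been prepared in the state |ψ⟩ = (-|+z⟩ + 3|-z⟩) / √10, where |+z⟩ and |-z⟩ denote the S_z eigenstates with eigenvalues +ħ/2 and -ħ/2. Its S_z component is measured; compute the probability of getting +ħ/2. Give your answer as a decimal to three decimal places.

0.100

The +ħ/2 outcome corresponds to |+z⟩. Its amplitude in |ψ⟩ is -1/√10.
P = |-1|² / 10 = 1/10.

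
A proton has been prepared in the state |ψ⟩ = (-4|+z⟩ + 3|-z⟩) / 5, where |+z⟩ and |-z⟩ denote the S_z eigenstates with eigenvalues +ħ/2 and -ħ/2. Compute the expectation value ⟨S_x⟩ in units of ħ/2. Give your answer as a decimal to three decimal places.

-0.960

⟨σ_x⟩ = 2 Re(a* b)/(|a|²+|b|²) with a = -4, b = 3.
a* b = -12, so ⟨σ_x⟩ = -24/25.
⟨S_x⟩ = (ħ/2)·⟨σ_x⟩.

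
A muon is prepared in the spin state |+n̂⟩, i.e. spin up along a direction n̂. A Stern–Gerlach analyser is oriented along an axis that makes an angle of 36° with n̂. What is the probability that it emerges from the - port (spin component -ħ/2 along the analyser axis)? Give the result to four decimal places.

For spin-½, the probability of finding spin-up along an axis at angle θ to the initial spin direction is cos²(θ/2); spin-down is sin²(θ/2).
θ = 36°, so P = sin²(18°) ≈ 0.0955.

0.0955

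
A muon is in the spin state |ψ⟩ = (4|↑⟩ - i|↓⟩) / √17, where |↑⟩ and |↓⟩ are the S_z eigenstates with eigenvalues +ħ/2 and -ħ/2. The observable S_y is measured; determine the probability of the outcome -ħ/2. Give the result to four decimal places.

|-y⟩ = (|↑⟩ - i|↓⟩)/√2, so ⟨-y|ψ⟩ = (5) / (√2·√17).
P = |5|² / 34 = 25/34.

0.7353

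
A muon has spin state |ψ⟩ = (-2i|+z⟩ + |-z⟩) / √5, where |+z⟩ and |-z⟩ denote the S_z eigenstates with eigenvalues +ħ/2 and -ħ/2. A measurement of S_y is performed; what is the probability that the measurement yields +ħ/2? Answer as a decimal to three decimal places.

|+y⟩ = (|+z⟩ + i|-z⟩)/√2, so ⟨+y|ψ⟩ = (-3i) / (√2·√5).
P = |-3i|² / 10 = 9/10.

0.900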